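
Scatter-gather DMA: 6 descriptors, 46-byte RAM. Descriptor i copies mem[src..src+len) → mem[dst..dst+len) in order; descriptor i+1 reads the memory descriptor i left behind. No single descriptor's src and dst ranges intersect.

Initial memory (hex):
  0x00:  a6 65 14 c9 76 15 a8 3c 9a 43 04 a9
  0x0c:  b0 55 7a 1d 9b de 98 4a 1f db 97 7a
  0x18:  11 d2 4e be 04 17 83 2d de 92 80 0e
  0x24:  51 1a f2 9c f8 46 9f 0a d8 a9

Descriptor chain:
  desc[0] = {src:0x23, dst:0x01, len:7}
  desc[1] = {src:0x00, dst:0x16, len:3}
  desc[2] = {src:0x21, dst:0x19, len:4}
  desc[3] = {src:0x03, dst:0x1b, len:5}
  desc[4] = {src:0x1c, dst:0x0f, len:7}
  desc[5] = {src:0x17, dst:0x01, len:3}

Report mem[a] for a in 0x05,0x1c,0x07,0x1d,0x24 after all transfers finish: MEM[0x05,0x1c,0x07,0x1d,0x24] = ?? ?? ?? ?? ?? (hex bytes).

D0: mem[0x01..0x07] <- [0e 51 1a f2 9c f8 46]
D1: mem[0x16..0x18] <- [a6 0e 51]
D2: mem[0x19..0x1c] <- [92 80 0e 51]
D3: mem[0x1b..0x1f] <- [1a f2 9c f8 46]
D4: mem[0x0f..0x15] <- [f2 9c f8 46 de 92 80]
D5: mem[0x01..0x03] <- [0e 51 92]
query mem[0x05]=0x9c, mem[0x1c]=0xf2, mem[0x07]=0x46, mem[0x1d]=0x9c, mem[0x24]=0x51

MEM[0x05,0x1c,0x07,0x1d,0x24] = 9c f2 46 9c 51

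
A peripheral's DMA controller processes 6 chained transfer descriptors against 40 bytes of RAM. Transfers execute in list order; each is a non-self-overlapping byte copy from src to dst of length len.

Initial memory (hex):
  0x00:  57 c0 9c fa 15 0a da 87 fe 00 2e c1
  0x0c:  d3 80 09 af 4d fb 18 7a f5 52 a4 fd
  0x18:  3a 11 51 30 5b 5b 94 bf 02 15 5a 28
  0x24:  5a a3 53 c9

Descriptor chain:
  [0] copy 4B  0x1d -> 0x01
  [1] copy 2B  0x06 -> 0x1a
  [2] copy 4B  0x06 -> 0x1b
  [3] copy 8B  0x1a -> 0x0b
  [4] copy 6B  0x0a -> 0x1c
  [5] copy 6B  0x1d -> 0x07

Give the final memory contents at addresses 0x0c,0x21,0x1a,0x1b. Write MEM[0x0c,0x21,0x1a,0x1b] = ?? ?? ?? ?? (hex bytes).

MEM[0x0c,0x21,0x1a,0x1b] = 5a 00 da da

D0: mem[0x01..0x04] <- [5b 94 bf 02]
D1: mem[0x1a..0x1b] <- [da 87]
D2: mem[0x1b..0x1e] <- [da 87 fe 00]
D3: mem[0x0b..0x12] <- [da da 87 fe 00 bf 02 15]
D4: mem[0x1c..0x21] <- [2e da da 87 fe 00]
D5: mem[0x07..0x0c] <- [da da 87 fe 00 5a]
query mem[0x0c]=0x5a, mem[0x21]=0x00, mem[0x1a]=0xda, mem[0x1b]=0xda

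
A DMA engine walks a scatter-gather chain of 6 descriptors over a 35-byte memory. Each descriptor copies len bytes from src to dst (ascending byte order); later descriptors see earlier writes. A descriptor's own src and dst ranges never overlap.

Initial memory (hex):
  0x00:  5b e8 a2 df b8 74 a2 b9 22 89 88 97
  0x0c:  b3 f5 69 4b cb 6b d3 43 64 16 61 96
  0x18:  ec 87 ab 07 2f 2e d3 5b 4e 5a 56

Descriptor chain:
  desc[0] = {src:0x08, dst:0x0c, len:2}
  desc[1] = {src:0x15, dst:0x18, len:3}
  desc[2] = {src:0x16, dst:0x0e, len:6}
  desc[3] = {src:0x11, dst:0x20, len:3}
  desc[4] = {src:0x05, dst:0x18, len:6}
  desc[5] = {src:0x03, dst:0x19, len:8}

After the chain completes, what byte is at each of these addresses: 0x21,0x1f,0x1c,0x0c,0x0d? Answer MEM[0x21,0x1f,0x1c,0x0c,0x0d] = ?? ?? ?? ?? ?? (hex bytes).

D0: mem[0x0c..0x0d] <- [22 89]
D1: mem[0x18..0x1a] <- [16 61 96]
D2: mem[0x0e..0x13] <- [61 96 16 61 96 07]
D3: mem[0x20..0x22] <- [61 96 07]
D4: mem[0x18..0x1d] <- [74 a2 b9 22 89 88]
D5: mem[0x19..0x20] <- [df b8 74 a2 b9 22 89 88]
query mem[0x21]=0x96, mem[0x1f]=0x89, mem[0x1c]=0xa2, mem[0x0c]=0x22, mem[0x0d]=0x89

MEM[0x21,0x1f,0x1c,0x0c,0x0d] = 96 89 a2 22 89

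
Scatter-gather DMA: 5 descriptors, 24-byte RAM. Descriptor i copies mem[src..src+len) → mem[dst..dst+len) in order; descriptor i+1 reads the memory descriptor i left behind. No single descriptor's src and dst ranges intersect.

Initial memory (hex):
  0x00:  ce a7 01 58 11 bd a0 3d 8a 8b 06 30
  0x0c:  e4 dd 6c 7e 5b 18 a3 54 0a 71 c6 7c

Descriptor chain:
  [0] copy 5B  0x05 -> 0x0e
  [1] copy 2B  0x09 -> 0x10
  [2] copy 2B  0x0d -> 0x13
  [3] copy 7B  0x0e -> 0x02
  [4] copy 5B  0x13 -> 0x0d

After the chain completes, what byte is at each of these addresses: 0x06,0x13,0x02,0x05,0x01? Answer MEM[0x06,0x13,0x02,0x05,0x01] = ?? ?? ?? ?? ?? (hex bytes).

MEM[0x06,0x13,0x02,0x05,0x01] = 8b dd bd 06 a7

[0] 0x05->0x0e len=5 : bd a0 3d 8a 8b
[1] 0x09->0x10 len=2 : 8b 06
[2] 0x0d->0x13 len=2 : dd bd
[3] 0x0e->0x02 len=7 : bd a0 8b 06 8b dd bd
[4] 0x13->0x0d len=5 : dd bd 71 c6 7c
query mem[0x06]=0x8b, mem[0x13]=0xdd, mem[0x02]=0xbd, mem[0x05]=0x06, mem[0x01]=0xa7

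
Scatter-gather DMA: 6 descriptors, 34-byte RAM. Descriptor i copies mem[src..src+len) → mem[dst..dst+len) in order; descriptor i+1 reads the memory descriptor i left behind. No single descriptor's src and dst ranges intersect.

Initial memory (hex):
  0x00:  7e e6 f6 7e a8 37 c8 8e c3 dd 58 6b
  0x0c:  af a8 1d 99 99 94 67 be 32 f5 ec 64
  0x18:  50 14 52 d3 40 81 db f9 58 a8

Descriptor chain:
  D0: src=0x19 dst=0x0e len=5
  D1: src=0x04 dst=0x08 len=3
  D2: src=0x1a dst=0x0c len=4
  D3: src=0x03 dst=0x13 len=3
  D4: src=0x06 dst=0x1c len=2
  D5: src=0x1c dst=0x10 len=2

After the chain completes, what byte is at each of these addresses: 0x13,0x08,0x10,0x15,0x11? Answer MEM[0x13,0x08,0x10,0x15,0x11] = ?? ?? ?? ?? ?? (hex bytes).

[0] 0x19->0x0e len=5 : 14 52 d3 40 81
[1] 0x04->0x08 len=3 : a8 37 c8
[2] 0x1a->0x0c len=4 : 52 d3 40 81
[3] 0x03->0x13 len=3 : 7e a8 37
[4] 0x06->0x1c len=2 : c8 8e
[5] 0x1c->0x10 len=2 : c8 8e
query mem[0x13]=0x7e, mem[0x08]=0xa8, mem[0x10]=0xc8, mem[0x15]=0x37, mem[0x11]=0x8e

MEM[0x13,0x08,0x10,0x15,0x11] = 7e a8 c8 37 8e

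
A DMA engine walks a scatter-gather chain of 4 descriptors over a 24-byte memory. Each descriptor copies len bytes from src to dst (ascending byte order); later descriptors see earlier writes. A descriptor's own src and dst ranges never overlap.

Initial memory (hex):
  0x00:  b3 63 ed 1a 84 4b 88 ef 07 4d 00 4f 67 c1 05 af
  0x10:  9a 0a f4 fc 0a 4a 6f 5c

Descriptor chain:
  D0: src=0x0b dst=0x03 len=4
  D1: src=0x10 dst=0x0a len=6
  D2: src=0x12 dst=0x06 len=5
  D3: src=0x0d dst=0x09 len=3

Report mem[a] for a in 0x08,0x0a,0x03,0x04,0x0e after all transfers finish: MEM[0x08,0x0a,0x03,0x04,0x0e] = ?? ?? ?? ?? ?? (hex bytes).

MEM[0x08,0x0a,0x03,0x04,0x0e] = 0a 0a 4f 67 0a

  after D0: wrote 4B at 0x03 = 4f67c105
  after D1: wrote 6B at 0x0a = 9a0af4fc0a4a
  after D2: wrote 5B at 0x06 = f4fc0a4a6f
  after D3: wrote 3B at 0x09 = fc0a4a
query mem[0x08]=0x0a, mem[0x0a]=0x0a, mem[0x03]=0x4f, mem[0x04]=0x67, mem[0x0e]=0x0a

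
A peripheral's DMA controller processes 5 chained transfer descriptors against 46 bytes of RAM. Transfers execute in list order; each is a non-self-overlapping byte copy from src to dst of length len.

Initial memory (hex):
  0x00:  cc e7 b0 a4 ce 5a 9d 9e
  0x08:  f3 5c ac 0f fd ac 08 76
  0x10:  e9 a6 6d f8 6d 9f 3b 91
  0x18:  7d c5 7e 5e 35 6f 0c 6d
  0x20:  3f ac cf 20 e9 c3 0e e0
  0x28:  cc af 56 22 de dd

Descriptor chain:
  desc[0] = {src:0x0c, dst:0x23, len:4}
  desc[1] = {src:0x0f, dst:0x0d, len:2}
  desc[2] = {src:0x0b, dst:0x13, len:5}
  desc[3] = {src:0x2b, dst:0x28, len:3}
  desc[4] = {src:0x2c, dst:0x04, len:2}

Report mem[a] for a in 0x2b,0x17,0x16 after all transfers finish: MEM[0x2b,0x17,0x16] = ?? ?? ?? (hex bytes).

MEM[0x2b,0x17,0x16] = 22 76 e9

  after D0: wrote 4B at 0x23 = fdac0876
  after D1: wrote 2B at 0x0d = 76e9
  after D2: wrote 5B at 0x13 = 0ffd76e976
  after D3: wrote 3B at 0x28 = 22dedd
  after D4: wrote 2B at 0x04 = dedd
query mem[0x2b]=0x22, mem[0x17]=0x76, mem[0x16]=0xe9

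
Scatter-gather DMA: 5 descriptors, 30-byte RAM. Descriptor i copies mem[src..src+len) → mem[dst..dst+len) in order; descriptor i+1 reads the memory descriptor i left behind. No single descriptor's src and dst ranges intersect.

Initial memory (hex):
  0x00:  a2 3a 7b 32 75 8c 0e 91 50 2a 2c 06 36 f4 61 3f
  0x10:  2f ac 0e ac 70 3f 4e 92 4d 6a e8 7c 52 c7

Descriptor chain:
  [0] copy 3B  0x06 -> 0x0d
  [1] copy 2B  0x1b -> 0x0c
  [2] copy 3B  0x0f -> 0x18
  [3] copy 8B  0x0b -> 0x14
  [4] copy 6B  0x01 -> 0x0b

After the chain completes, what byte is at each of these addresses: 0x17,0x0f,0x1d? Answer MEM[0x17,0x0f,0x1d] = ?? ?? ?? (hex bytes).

MEM[0x17,0x0f,0x1d] = 91 8c c7

[0] 0x06->0x0d len=3 : 0e 91 50
[1] 0x1b->0x0c len=2 : 7c 52
[2] 0x0f->0x18 len=3 : 50 2f ac
[3] 0x0b->0x14 len=8 : 06 7c 52 91 50 2f ac 0e
[4] 0x01->0x0b len=6 : 3a 7b 32 75 8c 0e
query mem[0x17]=0x91, mem[0x0f]=0x8c, mem[0x1d]=0xc7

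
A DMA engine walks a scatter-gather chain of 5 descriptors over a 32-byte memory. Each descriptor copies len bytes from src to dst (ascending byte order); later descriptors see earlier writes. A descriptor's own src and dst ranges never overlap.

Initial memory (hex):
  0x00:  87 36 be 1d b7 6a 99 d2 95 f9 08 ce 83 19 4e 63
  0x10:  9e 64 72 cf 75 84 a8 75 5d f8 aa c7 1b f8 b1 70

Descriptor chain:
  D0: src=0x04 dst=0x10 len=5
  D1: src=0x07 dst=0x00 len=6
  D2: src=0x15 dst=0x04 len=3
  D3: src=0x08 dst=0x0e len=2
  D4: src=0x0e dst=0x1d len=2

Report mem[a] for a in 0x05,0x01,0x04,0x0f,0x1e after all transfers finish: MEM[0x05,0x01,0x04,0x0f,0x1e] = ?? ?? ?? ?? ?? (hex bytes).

MEM[0x05,0x01,0x04,0x0f,0x1e] = a8 95 84 f9 f9

  after D0: wrote 5B at 0x10 = b76a99d295
  after D1: wrote 6B at 0x00 = d295f908ce83
  after D2: wrote 3B at 0x04 = 84a875
  after D3: wrote 2B at 0x0e = 95f9
  after D4: wrote 2B at 0x1d = 95f9
query mem[0x05]=0xa8, mem[0x01]=0x95, mem[0x04]=0x84, mem[0x0f]=0xf9, mem[0x1e]=0xf9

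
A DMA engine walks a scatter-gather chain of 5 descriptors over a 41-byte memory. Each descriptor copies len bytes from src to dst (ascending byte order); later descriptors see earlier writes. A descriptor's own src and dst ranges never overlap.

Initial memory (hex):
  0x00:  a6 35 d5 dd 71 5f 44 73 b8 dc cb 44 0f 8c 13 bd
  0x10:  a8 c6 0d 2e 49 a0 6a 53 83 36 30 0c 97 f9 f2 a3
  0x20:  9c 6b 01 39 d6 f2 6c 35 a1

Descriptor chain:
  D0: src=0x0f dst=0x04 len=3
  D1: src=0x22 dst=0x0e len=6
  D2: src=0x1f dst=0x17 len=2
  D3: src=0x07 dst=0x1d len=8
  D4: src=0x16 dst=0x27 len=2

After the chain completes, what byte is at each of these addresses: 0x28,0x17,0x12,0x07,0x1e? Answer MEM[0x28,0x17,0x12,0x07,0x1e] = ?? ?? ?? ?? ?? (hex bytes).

MEM[0x28,0x17,0x12,0x07,0x1e] = a3 a3 6c 73 b8

[0] 0x0f->0x04 len=3 : bd a8 c6
[1] 0x22->0x0e len=6 : 01 39 d6 f2 6c 35
[2] 0x1f->0x17 len=2 : a3 9c
[3] 0x07->0x1d len=8 : 73 b8 dc cb 44 0f 8c 01
[4] 0x16->0x27 len=2 : 6a a3
query mem[0x28]=0xa3, mem[0x17]=0xa3, mem[0x12]=0x6c, mem[0x07]=0x73, mem[0x1e]=0xb8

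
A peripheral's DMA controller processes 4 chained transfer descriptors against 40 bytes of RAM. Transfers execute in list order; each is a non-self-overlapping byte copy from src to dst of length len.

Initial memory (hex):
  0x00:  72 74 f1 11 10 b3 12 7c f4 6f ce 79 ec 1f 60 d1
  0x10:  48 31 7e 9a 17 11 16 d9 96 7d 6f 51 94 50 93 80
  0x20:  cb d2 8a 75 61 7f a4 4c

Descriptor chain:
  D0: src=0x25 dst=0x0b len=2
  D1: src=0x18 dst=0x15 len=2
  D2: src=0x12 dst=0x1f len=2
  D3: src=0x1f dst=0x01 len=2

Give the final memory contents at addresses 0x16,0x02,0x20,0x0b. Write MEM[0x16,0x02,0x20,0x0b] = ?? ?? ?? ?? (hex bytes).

MEM[0x16,0x02,0x20,0x0b] = 7d 9a 9a 7f

D0: mem[0x0b..0x0c] <- [7f a4]
D1: mem[0x15..0x16] <- [96 7d]
D2: mem[0x1f..0x20] <- [7e 9a]
D3: mem[0x01..0x02] <- [7e 9a]
query mem[0x16]=0x7d, mem[0x02]=0x9a, mem[0x20]=0x9a, mem[0x0b]=0x7f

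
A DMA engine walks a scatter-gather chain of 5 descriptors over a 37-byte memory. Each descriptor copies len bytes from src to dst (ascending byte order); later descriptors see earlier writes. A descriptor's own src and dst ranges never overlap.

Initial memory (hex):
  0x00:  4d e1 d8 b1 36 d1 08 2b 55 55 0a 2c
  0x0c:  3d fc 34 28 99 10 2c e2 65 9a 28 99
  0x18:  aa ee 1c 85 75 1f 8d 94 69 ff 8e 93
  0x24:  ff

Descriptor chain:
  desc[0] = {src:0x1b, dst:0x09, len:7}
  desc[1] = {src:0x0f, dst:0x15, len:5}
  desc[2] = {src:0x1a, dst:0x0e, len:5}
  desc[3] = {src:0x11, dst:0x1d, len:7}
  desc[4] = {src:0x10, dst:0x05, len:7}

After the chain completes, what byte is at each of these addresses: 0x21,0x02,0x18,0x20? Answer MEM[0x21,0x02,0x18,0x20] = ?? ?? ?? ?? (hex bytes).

#0 dst[0x09+7] := {0x85,0x75,0x1f,0x8d,0x94,0x69,0xff}
#1 dst[0x15+5] := {0xff,0x99,0x10,0x2c,0xe2}
#2 dst[0x0e+5] := {0x1c,0x85,0x75,0x1f,0x8d}
#3 dst[0x1d+7] := {0x1f,0x8d,0xe2,0x65,0xff,0x99,0x10}
#4 dst[0x05+7] := {0x75,0x1f,0x8d,0xe2,0x65,0xff,0x99}
query mem[0x21]=0xff, mem[0x02]=0xd8, mem[0x18]=0x2c, mem[0x20]=0x65

MEM[0x21,0x02,0x18,0x20] = ff d8 2c 65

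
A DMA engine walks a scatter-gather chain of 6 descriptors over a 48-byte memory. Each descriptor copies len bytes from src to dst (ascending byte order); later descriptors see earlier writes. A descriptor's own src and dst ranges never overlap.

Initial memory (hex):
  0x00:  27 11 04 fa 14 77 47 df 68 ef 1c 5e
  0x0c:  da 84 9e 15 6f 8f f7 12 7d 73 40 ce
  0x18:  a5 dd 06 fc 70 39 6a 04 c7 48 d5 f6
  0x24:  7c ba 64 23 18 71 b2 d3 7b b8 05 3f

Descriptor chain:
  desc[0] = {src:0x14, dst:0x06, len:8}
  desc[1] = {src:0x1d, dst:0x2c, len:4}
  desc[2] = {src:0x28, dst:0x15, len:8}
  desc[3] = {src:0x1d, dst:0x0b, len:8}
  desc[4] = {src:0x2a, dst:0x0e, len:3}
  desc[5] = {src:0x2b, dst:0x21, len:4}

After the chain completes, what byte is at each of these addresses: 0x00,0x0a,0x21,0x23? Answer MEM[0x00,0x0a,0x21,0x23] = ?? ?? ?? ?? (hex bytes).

MEM[0x00,0x0a,0x21,0x23] = 27 a5 d3 6a

[0] 0x14->0x06 len=8 : 7d 73 40 ce a5 dd 06 fc
[1] 0x1d->0x2c len=4 : 39 6a 04 c7
[2] 0x28->0x15 len=8 : 18 71 b2 d3 39 6a 04 c7
[3] 0x1d->0x0b len=8 : 39 6a 04 c7 48 d5 f6 7c
[4] 0x2a->0x0e len=3 : b2 d3 39
[5] 0x2b->0x21 len=4 : d3 39 6a 04
query mem[0x00]=0x27, mem[0x0a]=0xa5, mem[0x21]=0xd3, mem[0x23]=0x6a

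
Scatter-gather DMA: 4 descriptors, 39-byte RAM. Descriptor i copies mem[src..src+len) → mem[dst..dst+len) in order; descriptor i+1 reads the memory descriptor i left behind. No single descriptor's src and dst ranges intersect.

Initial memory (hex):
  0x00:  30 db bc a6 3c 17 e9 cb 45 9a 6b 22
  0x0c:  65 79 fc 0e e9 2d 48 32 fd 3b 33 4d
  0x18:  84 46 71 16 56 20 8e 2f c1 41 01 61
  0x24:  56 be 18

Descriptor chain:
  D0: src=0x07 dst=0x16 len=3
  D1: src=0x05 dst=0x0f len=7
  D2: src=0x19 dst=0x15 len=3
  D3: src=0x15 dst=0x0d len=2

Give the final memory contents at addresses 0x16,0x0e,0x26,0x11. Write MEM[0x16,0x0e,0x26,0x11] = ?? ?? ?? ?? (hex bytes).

  after D0: wrote 3B at 0x16 = cb459a
  after D1: wrote 7B at 0x0f = 17e9cb459a6b22
  after D2: wrote 3B at 0x15 = 467116
  after D3: wrote 2B at 0x0d = 4671
query mem[0x16]=0x71, mem[0x0e]=0x71, mem[0x26]=0x18, mem[0x11]=0xcb

MEM[0x16,0x0e,0x26,0x11] = 71 71 18 cb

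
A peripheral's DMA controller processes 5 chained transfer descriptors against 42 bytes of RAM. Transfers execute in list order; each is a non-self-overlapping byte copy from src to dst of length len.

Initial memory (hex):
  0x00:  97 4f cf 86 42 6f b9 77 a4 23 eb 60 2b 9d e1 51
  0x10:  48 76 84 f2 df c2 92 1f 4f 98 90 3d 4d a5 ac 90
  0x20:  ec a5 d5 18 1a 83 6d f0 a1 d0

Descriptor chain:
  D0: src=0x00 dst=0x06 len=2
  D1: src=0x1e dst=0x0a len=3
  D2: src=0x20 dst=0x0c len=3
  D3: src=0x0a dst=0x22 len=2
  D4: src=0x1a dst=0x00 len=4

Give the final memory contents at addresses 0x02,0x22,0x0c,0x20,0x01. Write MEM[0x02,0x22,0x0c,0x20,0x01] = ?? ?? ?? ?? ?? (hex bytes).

[0] 0x00->0x06 len=2 : 97 4f
[1] 0x1e->0x0a len=3 : ac 90 ec
[2] 0x20->0x0c len=3 : ec a5 d5
[3] 0x0a->0x22 len=2 : ac 90
[4] 0x1a->0x00 len=4 : 90 3d 4d a5
query mem[0x02]=0x4d, mem[0x22]=0xac, mem[0x0c]=0xec, mem[0x20]=0xec, mem[0x01]=0x3d

MEM[0x02,0x22,0x0c,0x20,0x01] = 4d ac ec ec 3d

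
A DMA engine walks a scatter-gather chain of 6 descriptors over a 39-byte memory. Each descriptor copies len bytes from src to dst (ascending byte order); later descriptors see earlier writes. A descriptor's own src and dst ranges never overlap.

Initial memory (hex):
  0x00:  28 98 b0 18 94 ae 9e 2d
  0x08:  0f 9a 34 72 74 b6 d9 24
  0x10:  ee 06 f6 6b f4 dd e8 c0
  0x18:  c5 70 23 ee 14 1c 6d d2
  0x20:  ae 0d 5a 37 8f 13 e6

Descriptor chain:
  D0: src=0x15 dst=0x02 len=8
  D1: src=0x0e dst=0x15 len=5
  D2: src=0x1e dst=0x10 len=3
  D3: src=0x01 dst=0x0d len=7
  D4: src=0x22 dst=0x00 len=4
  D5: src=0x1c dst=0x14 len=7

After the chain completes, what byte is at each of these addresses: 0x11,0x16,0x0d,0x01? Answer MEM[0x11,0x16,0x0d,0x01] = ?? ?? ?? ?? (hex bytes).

MEM[0x11,0x16,0x0d,0x01] = c5 6d 98 37

#0 dst[0x02+8] := {0xdd,0xe8,0xc0,0xc5,0x70,0x23,0xee,0x14}
#1 dst[0x15+5] := {0xd9,0x24,0xee,0x06,0xf6}
#2 dst[0x10+3] := {0x6d,0xd2,0xae}
#3 dst[0x0d+7] := {0x98,0xdd,0xe8,0xc0,0xc5,0x70,0x23}
#4 dst[0x00+4] := {0x5a,0x37,0x8f,0x13}
#5 dst[0x14+7] := {0x14,0x1c,0x6d,0xd2,0xae,0x0d,0x5a}
query mem[0x11]=0xc5, mem[0x16]=0x6d, mem[0x0d]=0x98, mem[0x01]=0x37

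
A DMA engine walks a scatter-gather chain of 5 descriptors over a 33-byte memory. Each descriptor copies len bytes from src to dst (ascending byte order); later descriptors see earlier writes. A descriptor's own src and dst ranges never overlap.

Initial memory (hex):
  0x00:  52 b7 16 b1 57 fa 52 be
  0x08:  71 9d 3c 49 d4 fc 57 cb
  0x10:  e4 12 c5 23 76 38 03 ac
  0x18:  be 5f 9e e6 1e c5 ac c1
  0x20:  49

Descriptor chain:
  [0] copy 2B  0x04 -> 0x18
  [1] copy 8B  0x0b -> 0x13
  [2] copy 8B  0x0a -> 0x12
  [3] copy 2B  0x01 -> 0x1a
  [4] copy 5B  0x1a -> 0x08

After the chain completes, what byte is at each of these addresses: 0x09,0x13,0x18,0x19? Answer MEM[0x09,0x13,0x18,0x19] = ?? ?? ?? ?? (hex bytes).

MEM[0x09,0x13,0x18,0x19] = 16 49 e4 12

  after D0: wrote 2B at 0x18 = 57fa
  after D1: wrote 8B at 0x13 = 49d4fc57cbe412c5
  after D2: wrote 8B at 0x12 = 3c49d4fc57cbe412
  after D3: wrote 2B at 0x1a = b716
  after D4: wrote 5B at 0x08 = b7161ec5ac
query mem[0x09]=0x16, mem[0x13]=0x49, mem[0x18]=0xe4, mem[0x19]=0x12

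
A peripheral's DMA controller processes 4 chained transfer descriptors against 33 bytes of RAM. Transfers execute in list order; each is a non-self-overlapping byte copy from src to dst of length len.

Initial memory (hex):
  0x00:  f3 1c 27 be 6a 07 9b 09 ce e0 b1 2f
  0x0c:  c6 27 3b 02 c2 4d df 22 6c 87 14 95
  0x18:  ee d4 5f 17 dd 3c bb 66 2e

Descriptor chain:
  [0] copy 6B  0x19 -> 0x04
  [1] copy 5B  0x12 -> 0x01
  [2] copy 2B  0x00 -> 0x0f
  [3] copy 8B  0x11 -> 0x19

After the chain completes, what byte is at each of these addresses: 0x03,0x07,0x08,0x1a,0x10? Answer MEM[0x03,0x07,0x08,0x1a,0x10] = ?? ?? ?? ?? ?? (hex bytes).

[0] 0x19->0x04 len=6 : d4 5f 17 dd 3c bb
[1] 0x12->0x01 len=5 : df 22 6c 87 14
[2] 0x00->0x0f len=2 : f3 df
[3] 0x11->0x19 len=8 : 4d df 22 6c 87 14 95 ee
query mem[0x03]=0x6c, mem[0x07]=0xdd, mem[0x08]=0x3c, mem[0x1a]=0xdf, mem[0x10]=0xdf

MEM[0x03,0x07,0x08,0x1a,0x10] = 6c dd 3c df df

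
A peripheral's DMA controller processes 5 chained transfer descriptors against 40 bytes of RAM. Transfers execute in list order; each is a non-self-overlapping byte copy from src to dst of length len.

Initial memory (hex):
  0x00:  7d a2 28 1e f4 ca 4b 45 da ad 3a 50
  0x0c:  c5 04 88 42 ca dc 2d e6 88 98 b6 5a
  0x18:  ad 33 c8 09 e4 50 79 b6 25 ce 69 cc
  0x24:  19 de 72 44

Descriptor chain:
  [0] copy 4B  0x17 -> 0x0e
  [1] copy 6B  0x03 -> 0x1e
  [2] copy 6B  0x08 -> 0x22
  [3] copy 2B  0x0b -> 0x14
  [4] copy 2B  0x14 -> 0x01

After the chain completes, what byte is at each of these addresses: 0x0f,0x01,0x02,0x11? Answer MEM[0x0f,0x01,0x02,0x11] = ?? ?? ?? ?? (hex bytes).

#0 dst[0x0e+4] := {0x5a,0xad,0x33,0xc8}
#1 dst[0x1e+6] := {0x1e,0xf4,0xca,0x4b,0x45,0xda}
#2 dst[0x22+6] := {0xda,0xad,0x3a,0x50,0xc5,0x04}
#3 dst[0x14+2] := {0x50,0xc5}
#4 dst[0x01+2] := {0x50,0xc5}
query mem[0x0f]=0xad, mem[0x01]=0x50, mem[0x02]=0xc5, mem[0x11]=0xc8

MEM[0x0f,0x01,0x02,0x11] = ad 50 c5 c8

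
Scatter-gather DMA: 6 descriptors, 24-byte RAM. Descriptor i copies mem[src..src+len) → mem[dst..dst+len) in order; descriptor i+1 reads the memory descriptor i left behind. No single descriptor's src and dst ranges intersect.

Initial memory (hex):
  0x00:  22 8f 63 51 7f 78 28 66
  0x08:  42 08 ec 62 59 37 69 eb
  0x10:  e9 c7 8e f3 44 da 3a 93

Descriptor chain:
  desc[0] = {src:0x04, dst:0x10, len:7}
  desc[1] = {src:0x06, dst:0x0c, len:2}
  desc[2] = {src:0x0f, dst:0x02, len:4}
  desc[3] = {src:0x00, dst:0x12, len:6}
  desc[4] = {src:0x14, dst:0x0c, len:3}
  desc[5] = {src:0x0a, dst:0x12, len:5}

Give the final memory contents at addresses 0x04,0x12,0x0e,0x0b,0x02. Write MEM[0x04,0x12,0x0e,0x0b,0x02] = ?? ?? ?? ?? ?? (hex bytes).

MEM[0x04,0x12,0x0e,0x0b,0x02] = 78 ec 78 62 eb

  after D0: wrote 7B at 0x10 = 7f7828664208ec
  after D1: wrote 2B at 0x0c = 2866
  after D2: wrote 4B at 0x02 = eb7f7828
  after D3: wrote 6B at 0x12 = 228feb7f7828
  after D4: wrote 3B at 0x0c = eb7f78
  after D5: wrote 5B at 0x12 = ec62eb7f78
query mem[0x04]=0x78, mem[0x12]=0xec, mem[0x0e]=0x78, mem[0x0b]=0x62, mem[0x02]=0xeb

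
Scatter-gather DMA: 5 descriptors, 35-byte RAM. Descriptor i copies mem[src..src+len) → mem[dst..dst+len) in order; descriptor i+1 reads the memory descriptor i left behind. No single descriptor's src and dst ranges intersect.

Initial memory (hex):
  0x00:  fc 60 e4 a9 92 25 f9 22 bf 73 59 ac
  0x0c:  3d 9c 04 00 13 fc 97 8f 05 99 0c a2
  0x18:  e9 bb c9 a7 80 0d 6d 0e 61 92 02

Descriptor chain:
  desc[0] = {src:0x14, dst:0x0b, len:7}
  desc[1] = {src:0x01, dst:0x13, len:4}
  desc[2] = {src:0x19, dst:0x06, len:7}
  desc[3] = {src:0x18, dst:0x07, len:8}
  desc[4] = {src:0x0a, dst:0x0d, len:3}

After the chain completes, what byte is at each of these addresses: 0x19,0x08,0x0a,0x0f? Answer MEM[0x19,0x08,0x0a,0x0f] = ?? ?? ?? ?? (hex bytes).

D0: mem[0x0b..0x11] <- [05 99 0c a2 e9 bb c9]
D1: mem[0x13..0x16] <- [60 e4 a9 92]
D2: mem[0x06..0x0c] <- [bb c9 a7 80 0d 6d 0e]
D3: mem[0x07..0x0e] <- [e9 bb c9 a7 80 0d 6d 0e]
D4: mem[0x0d..0x0f] <- [a7 80 0d]
query mem[0x19]=0xbb, mem[0x08]=0xbb, mem[0x0a]=0xa7, mem[0x0f]=0x0d

MEM[0x19,0x08,0x0a,0x0f] = bb bb a7 0d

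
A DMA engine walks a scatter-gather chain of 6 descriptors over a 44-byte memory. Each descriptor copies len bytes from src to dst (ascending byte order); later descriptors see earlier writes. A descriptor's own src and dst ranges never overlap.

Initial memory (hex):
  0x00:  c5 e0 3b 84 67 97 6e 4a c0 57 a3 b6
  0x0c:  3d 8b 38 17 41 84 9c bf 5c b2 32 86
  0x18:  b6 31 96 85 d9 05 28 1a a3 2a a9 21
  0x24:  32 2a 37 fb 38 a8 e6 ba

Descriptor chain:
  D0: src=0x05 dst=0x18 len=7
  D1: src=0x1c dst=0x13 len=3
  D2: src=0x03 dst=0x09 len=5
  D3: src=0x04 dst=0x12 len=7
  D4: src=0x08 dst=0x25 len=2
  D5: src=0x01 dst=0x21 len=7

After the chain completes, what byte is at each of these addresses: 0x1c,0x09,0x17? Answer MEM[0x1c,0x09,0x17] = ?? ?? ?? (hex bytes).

MEM[0x1c,0x09,0x17] = 57 84 84

  after D0: wrote 7B at 0x18 = 976e4ac057a3b6
  after D1: wrote 3B at 0x13 = 57a3b6
  after D2: wrote 5B at 0x09 = 8467976e4a
  after D3: wrote 7B at 0x12 = 67976e4ac08467
  after D4: wrote 2B at 0x25 = c084
  after D5: wrote 7B at 0x21 = e03b8467976e4a
query mem[0x1c]=0x57, mem[0x09]=0x84, mem[0x17]=0x84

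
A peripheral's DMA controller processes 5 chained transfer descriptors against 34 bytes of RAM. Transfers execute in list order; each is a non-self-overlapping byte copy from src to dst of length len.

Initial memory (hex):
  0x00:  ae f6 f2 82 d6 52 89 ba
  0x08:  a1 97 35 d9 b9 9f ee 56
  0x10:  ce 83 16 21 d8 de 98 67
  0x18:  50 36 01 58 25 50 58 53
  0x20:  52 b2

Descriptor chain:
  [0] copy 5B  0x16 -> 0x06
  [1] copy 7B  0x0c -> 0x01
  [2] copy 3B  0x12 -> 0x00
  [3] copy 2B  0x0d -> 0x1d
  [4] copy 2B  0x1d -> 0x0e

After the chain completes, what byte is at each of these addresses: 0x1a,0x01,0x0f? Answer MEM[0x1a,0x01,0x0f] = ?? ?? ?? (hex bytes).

[0] 0x16->0x06 len=5 : 98 67 50 36 01
[1] 0x0c->0x01 len=7 : b9 9f ee 56 ce 83 16
[2] 0x12->0x00 len=3 : 16 21 d8
[3] 0x0d->0x1d len=2 : 9f ee
[4] 0x1d->0x0e len=2 : 9f ee
query mem[0x1a]=0x01, mem[0x01]=0x21, mem[0x0f]=0xee

MEM[0x1a,0x01,0x0f] = 01 21 ee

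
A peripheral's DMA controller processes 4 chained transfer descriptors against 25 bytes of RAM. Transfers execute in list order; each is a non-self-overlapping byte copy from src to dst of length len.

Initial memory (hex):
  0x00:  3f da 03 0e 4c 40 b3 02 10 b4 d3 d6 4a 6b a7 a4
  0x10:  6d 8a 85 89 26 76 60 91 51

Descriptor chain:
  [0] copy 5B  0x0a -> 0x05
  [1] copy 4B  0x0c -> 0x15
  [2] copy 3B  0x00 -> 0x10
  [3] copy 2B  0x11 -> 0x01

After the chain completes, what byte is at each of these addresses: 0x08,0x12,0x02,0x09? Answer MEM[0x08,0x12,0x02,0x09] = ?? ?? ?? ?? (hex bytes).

D0: mem[0x05..0x09] <- [d3 d6 4a 6b a7]
D1: mem[0x15..0x18] <- [4a 6b a7 a4]
D2: mem[0x10..0x12] <- [3f da 03]
D3: mem[0x01..0x02] <- [da 03]
query mem[0x08]=0x6b, mem[0x12]=0x03, mem[0x02]=0x03, mem[0x09]=0xa7

MEM[0x08,0x12,0x02,0x09] = 6b 03 03 a7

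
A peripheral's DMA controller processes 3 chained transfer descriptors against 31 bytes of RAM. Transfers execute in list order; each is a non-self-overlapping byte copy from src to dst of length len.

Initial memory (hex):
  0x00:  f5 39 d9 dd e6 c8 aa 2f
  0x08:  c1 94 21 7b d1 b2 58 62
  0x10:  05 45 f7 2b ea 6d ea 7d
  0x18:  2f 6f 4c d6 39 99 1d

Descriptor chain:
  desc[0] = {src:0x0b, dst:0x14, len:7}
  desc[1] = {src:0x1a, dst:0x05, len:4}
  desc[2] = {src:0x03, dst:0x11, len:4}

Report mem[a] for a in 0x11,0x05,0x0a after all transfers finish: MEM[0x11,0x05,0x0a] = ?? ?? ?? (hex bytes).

[0] 0x0b->0x14 len=7 : 7b d1 b2 58 62 05 45
[1] 0x1a->0x05 len=4 : 45 d6 39 99
[2] 0x03->0x11 len=4 : dd e6 45 d6
query mem[0x11]=0xdd, mem[0x05]=0x45, mem[0x0a]=0x21

MEM[0x11,0x05,0x0a] = dd 45 21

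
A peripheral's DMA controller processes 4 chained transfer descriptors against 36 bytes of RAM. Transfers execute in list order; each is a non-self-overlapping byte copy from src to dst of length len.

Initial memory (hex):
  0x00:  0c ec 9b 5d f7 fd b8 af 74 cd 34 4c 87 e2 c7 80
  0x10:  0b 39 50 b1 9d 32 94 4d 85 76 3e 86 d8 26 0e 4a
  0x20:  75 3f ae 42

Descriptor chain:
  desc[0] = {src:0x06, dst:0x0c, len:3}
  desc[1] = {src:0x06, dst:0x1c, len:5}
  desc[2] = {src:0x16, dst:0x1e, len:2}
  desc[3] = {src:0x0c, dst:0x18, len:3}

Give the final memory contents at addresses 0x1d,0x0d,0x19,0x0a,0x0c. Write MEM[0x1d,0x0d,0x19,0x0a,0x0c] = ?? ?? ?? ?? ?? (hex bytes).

D0: mem[0x0c..0x0e] <- [b8 af 74]
D1: mem[0x1c..0x20] <- [b8 af 74 cd 34]
D2: mem[0x1e..0x1f] <- [94 4d]
D3: mem[0x18..0x1a] <- [b8 af 74]
query mem[0x1d]=0xaf, mem[0x0d]=0xaf, mem[0x19]=0xaf, mem[0x0a]=0x34, mem[0x0c]=0xb8

MEM[0x1d,0x0d,0x19,0x0a,0x0c] = af af af 34 b8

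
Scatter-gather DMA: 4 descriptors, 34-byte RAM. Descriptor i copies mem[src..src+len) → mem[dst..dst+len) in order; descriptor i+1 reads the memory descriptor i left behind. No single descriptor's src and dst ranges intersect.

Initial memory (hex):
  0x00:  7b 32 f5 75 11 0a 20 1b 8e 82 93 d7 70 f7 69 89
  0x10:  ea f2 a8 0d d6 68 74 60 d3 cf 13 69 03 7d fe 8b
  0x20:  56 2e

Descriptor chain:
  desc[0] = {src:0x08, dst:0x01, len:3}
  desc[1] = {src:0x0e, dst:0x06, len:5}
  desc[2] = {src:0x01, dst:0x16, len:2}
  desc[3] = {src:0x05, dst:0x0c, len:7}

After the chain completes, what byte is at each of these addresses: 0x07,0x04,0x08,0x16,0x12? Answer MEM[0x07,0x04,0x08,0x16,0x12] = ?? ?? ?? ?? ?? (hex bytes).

MEM[0x07,0x04,0x08,0x16,0x12] = 89 11 ea 8e d7

#0 dst[0x01+3] := {0x8e,0x82,0x93}
#1 dst[0x06+5] := {0x69,0x89,0xea,0xf2,0xa8}
#2 dst[0x16+2] := {0x8e,0x82}
#3 dst[0x0c+7] := {0x0a,0x69,0x89,0xea,0xf2,0xa8,0xd7}
query mem[0x07]=0x89, mem[0x04]=0x11, mem[0x08]=0xea, mem[0x16]=0x8e, mem[0x12]=0xd7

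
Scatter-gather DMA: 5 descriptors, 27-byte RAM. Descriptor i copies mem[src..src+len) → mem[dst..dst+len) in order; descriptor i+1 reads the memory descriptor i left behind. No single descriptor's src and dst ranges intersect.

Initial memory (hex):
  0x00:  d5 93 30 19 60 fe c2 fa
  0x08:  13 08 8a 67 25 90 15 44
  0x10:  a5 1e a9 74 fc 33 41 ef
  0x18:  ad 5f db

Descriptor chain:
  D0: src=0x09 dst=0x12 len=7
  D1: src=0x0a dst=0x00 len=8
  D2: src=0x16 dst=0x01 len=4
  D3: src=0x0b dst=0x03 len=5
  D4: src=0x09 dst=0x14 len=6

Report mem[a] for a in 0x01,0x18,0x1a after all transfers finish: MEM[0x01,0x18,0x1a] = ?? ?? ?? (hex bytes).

[0] 0x09->0x12 len=7 : 08 8a 67 25 90 15 44
[1] 0x0a->0x00 len=8 : 8a 67 25 90 15 44 a5 1e
[2] 0x16->0x01 len=4 : 90 15 44 5f
[3] 0x0b->0x03 len=5 : 67 25 90 15 44
[4] 0x09->0x14 len=6 : 08 8a 67 25 90 15
query mem[0x01]=0x90, mem[0x18]=0x90, mem[0x1a]=0xdb

MEM[0x01,0x18,0x1a] = 90 90 db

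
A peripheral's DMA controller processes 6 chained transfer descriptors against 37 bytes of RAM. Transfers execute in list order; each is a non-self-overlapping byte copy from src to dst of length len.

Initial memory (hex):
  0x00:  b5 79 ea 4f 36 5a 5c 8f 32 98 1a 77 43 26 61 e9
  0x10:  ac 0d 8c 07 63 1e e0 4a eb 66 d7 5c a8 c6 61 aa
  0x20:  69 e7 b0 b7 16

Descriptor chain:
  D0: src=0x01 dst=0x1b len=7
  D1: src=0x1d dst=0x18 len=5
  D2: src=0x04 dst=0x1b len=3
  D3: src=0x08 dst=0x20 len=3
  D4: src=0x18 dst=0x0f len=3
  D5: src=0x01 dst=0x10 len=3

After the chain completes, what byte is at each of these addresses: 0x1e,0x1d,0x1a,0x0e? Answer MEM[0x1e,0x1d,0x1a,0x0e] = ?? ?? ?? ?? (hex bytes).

MEM[0x1e,0x1d,0x1a,0x0e] = 36 5c 5a 61

#0 dst[0x1b+7] := {0x79,0xea,0x4f,0x36,0x5a,0x5c,0x8f}
#1 dst[0x18+5] := {0x4f,0x36,0x5a,0x5c,0x8f}
#2 dst[0x1b+3] := {0x36,0x5a,0x5c}
#3 dst[0x20+3] := {0x32,0x98,0x1a}
#4 dst[0x0f+3] := {0x4f,0x36,0x5a}
#5 dst[0x10+3] := {0x79,0xea,0x4f}
query mem[0x1e]=0x36, mem[0x1d]=0x5c, mem[0x1a]=0x5a, mem[0x0e]=0x61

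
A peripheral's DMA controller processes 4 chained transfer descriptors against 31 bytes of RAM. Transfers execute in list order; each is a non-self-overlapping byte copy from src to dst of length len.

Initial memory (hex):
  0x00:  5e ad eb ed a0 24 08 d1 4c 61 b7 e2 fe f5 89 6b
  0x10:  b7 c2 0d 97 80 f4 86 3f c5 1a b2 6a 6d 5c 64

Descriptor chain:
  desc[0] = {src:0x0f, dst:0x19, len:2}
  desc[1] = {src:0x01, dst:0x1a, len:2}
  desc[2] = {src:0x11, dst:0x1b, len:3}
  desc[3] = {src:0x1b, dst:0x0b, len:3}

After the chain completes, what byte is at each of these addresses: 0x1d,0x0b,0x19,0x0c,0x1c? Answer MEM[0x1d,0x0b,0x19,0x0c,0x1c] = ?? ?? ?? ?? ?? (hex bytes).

#0 dst[0x19+2] := {0x6b,0xb7}
#1 dst[0x1a+2] := {0xad,0xeb}
#2 dst[0x1b+3] := {0xc2,0x0d,0x97}
#3 dst[0x0b+3] := {0xc2,0x0d,0x97}
query mem[0x1d]=0x97, mem[0x0b]=0xc2, mem[0x19]=0x6b, mem[0x0c]=0x0d, mem[0x1c]=0x0d

MEM[0x1d,0x0b,0x19,0x0c,0x1c] = 97 c2 6b 0d 0d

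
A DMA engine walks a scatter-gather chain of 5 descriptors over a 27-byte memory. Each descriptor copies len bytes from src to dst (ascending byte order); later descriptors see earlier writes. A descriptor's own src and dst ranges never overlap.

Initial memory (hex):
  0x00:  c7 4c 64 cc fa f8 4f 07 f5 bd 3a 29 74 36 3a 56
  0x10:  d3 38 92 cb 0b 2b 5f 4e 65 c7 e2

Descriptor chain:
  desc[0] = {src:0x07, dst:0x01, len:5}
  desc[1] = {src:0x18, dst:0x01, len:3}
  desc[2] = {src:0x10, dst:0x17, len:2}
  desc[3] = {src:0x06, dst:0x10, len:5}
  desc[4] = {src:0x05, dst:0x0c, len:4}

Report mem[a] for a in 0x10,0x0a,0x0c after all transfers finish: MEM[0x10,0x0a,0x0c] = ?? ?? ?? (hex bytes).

D0: mem[0x01..0x05] <- [07 f5 bd 3a 29]
D1: mem[0x01..0x03] <- [65 c7 e2]
D2: mem[0x17..0x18] <- [d3 38]
D3: mem[0x10..0x14] <- [4f 07 f5 bd 3a]
D4: mem[0x0c..0x0f] <- [29 4f 07 f5]
query mem[0x10]=0x4f, mem[0x0a]=0x3a, mem[0x0c]=0x29

MEM[0x10,0x0a,0x0c] = 4f 3a 29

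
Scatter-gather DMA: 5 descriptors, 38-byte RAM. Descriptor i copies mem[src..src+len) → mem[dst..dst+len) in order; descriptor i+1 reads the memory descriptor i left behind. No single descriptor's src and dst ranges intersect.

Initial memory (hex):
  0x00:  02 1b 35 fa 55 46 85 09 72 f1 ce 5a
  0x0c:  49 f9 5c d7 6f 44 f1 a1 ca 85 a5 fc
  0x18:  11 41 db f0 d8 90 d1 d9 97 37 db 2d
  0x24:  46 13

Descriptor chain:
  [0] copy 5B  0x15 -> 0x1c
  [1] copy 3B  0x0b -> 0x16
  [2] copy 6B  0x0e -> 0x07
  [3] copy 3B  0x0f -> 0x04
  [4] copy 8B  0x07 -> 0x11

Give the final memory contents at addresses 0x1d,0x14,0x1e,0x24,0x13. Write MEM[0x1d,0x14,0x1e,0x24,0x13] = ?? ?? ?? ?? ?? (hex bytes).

  after D0: wrote 5B at 0x1c = 85a5fc1141
  after D1: wrote 3B at 0x16 = 5a49f9
  after D2: wrote 6B at 0x07 = 5cd76f44f1a1
  after D3: wrote 3B at 0x04 = d76f44
  after D4: wrote 8B at 0x11 = 5cd76f44f1a1f95c
query mem[0x1d]=0xa5, mem[0x14]=0x44, mem[0x1e]=0xfc, mem[0x24]=0x46, mem[0x13]=0x6f

MEM[0x1d,0x14,0x1e,0x24,0x13] = a5 44 fc 46 6f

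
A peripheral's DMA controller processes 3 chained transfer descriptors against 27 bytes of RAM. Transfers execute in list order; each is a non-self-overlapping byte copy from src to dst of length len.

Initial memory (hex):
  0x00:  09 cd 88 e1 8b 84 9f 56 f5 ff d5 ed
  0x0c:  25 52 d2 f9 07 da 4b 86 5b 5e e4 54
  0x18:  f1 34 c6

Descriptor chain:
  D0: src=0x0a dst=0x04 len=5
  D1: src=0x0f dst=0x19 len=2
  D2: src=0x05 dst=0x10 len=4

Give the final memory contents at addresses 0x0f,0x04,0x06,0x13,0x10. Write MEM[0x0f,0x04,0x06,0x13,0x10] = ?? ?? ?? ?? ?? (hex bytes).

  after D0: wrote 5B at 0x04 = d5ed2552d2
  after D1: wrote 2B at 0x19 = f907
  after D2: wrote 4B at 0x10 = ed2552d2
query mem[0x0f]=0xf9, mem[0x04]=0xd5, mem[0x06]=0x25, mem[0x13]=0xd2, mem[0x10]=0xed

MEM[0x0f,0x04,0x06,0x13,0x10] = f9 d5 25 d2 ed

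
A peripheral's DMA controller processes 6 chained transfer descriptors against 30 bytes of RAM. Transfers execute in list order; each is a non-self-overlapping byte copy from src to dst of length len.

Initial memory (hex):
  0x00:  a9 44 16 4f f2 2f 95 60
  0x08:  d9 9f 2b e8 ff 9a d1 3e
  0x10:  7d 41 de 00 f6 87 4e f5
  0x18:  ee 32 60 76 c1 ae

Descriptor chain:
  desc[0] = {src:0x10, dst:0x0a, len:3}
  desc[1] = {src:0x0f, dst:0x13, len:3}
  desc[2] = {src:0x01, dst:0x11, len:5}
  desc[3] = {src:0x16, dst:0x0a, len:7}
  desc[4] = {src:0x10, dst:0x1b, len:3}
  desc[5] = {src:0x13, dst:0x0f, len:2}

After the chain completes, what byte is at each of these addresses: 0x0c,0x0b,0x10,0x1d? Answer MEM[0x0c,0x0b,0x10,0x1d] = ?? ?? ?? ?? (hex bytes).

[0] 0x10->0x0a len=3 : 7d 41 de
[1] 0x0f->0x13 len=3 : 3e 7d 41
[2] 0x01->0x11 len=5 : 44 16 4f f2 2f
[3] 0x16->0x0a len=7 : 4e f5 ee 32 60 76 c1
[4] 0x10->0x1b len=3 : c1 44 16
[5] 0x13->0x0f len=2 : 4f f2
query mem[0x0c]=0xee, mem[0x0b]=0xf5, mem[0x10]=0xf2, mem[0x1d]=0x16

MEM[0x0c,0x0b,0x10,0x1d] = ee f5 f2 16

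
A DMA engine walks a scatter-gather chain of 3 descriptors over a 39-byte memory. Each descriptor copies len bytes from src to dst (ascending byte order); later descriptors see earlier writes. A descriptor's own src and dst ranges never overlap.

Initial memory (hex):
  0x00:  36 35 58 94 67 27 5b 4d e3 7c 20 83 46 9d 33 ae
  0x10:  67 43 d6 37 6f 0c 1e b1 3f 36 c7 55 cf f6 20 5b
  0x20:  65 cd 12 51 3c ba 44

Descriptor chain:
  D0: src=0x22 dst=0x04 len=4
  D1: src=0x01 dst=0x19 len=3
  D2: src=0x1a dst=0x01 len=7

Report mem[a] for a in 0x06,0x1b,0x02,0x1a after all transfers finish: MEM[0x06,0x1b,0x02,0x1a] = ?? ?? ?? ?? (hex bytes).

[0] 0x22->0x04 len=4 : 12 51 3c ba
[1] 0x01->0x19 len=3 : 35 58 94
[2] 0x1a->0x01 len=7 : 58 94 cf f6 20 5b 65
query mem[0x06]=0x5b, mem[0x1b]=0x94, mem[0x02]=0x94, mem[0x1a]=0x58

MEM[0x06,0x1b,0x02,0x1a] = 5b 94 94 58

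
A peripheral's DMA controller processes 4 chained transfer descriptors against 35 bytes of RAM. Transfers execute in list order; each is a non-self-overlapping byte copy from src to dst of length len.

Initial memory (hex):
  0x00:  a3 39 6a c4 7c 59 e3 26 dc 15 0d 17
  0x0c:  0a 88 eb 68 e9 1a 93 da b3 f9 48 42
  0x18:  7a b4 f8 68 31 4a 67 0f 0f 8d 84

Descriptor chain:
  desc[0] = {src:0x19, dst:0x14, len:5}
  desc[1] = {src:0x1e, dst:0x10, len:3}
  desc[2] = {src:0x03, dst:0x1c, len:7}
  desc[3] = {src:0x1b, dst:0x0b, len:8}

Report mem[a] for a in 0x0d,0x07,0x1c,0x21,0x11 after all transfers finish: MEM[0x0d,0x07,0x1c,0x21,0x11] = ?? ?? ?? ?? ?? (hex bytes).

MEM[0x0d,0x07,0x1c,0x21,0x11] = 7c 26 c4 dc dc

D0: mem[0x14..0x18] <- [b4 f8 68 31 4a]
D1: mem[0x10..0x12] <- [67 0f 0f]
D2: mem[0x1c..0x22] <- [c4 7c 59 e3 26 dc 15]
D3: mem[0x0b..0x12] <- [68 c4 7c 59 e3 26 dc 15]
query mem[0x0d]=0x7c, mem[0x07]=0x26, mem[0x1c]=0xc4, mem[0x21]=0xdc, mem[0x11]=0xdc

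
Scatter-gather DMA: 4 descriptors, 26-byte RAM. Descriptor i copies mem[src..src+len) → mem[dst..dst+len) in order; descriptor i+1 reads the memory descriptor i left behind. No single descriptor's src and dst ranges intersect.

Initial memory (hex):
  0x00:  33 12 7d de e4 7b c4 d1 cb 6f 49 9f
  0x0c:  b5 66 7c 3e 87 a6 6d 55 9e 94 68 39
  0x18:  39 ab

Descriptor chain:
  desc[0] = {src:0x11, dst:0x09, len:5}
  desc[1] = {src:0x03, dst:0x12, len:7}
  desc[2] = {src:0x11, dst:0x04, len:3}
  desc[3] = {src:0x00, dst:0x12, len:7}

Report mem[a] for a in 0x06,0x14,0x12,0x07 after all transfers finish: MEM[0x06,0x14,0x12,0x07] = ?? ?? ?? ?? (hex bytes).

MEM[0x06,0x14,0x12,0x07] = e4 7d 33 d1

  after D0: wrote 5B at 0x09 = a66d559e94
  after D1: wrote 7B at 0x12 = dee47bc4d1cba6
  after D2: wrote 3B at 0x04 = a6dee4
  after D3: wrote 7B at 0x12 = 33127ddea6dee4
query mem[0x06]=0xe4, mem[0x14]=0x7d, mem[0x12]=0x33, mem[0x07]=0xd1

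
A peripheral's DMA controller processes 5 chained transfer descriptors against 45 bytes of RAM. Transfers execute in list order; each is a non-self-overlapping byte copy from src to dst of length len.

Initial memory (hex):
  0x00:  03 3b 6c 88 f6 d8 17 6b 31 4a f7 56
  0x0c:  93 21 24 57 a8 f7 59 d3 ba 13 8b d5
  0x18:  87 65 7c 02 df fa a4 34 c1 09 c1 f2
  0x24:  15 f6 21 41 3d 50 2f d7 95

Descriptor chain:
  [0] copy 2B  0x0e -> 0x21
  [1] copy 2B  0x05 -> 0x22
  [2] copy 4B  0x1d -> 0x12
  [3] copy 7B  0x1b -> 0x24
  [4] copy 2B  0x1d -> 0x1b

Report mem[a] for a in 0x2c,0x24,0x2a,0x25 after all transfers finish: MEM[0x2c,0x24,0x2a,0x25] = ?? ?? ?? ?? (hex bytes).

D0: mem[0x21..0x22] <- [24 57]
D1: mem[0x22..0x23] <- [d8 17]
D2: mem[0x12..0x15] <- [fa a4 34 c1]
D3: mem[0x24..0x2a] <- [02 df fa a4 34 c1 24]
D4: mem[0x1b..0x1c] <- [fa a4]
query mem[0x2c]=0x95, mem[0x24]=0x02, mem[0x2a]=0x24, mem[0x25]=0xdf

MEM[0x2c,0x24,0x2a,0x25] = 95 02 24 df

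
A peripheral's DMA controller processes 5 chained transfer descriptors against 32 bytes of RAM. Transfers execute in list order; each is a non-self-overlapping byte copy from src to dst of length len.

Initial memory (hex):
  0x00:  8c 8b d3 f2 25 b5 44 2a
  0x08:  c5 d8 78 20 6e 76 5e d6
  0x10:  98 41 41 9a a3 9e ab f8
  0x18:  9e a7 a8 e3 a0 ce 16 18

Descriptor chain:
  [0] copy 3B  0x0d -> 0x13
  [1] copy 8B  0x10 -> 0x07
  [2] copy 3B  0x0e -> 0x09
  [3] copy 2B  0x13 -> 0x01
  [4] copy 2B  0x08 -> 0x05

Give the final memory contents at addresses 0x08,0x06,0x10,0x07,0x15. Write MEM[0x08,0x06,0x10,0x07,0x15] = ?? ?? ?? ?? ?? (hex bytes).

[0] 0x0d->0x13 len=3 : 76 5e d6
[1] 0x10->0x07 len=8 : 98 41 41 76 5e d6 ab f8
[2] 0x0e->0x09 len=3 : f8 d6 98
[3] 0x13->0x01 len=2 : 76 5e
[4] 0x08->0x05 len=2 : 41 f8
query mem[0x08]=0x41, mem[0x06]=0xf8, mem[0x10]=0x98, mem[0x07]=0x98, mem[0x15]=0xd6

MEM[0x08,0x06,0x10,0x07,0x15] = 41 f8 98 98 d6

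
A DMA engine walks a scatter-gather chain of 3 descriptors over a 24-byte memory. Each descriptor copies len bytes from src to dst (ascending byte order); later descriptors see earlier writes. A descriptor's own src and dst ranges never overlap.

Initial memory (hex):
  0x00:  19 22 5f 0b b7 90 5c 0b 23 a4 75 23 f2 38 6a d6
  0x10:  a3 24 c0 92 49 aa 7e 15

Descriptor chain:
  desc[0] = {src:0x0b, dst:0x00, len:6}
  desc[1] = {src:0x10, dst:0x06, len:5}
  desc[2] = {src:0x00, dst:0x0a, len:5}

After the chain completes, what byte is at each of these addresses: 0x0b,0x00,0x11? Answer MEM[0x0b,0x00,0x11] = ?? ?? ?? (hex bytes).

MEM[0x0b,0x00,0x11] = f2 23 24

D0: mem[0x00..0x05] <- [23 f2 38 6a d6 a3]
D1: mem[0x06..0x0a] <- [a3 24 c0 92 49]
D2: mem[0x0a..0x0e] <- [23 f2 38 6a d6]
query mem[0x0b]=0xf2, mem[0x00]=0x23, mem[0x11]=0x24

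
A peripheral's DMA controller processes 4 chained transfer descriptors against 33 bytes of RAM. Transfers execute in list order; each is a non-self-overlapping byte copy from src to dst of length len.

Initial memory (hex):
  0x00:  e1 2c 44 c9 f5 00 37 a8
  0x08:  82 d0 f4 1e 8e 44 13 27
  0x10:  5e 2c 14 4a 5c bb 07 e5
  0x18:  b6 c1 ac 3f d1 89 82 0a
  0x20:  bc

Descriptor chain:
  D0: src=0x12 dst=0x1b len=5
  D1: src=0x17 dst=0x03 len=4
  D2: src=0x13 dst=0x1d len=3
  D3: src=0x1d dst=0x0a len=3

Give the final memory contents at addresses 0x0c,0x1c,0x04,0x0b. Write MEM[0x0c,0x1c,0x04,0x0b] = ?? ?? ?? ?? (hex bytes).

MEM[0x0c,0x1c,0x04,0x0b] = bb 4a b6 5c

#0 dst[0x1b+5] := {0x14,0x4a,0x5c,0xbb,0x07}
#1 dst[0x03+4] := {0xe5,0xb6,0xc1,0xac}
#2 dst[0x1d+3] := {0x4a,0x5c,0xbb}
#3 dst[0x0a+3] := {0x4a,0x5c,0xbb}
query mem[0x0c]=0xbb, mem[0x1c]=0x4a, mem[0x04]=0xb6, mem[0x0b]=0x5c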